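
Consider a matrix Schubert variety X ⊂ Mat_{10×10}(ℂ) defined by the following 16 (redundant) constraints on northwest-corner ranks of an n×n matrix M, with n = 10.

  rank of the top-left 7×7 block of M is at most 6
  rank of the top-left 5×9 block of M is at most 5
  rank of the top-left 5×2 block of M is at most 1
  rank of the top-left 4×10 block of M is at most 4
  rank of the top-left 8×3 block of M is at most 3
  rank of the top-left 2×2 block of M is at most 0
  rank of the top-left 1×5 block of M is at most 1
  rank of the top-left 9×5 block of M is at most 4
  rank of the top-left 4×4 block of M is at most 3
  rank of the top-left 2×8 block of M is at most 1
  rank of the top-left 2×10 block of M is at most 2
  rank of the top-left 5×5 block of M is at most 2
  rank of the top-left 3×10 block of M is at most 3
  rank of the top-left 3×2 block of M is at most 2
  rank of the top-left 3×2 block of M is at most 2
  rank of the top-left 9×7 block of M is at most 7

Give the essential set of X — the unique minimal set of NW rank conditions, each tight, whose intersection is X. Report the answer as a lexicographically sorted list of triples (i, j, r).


Computing R[i][j] = min implied NW-rank bound (n=10, 16 conditions):

  R[1]: 0 | 0 | 1 | 1 | 1 | 1 | 1 | 1 | 1 | 1
  R[2]: 0 | 0 | 1 | 1 | 1 | 1 | 1 | 1 | 2 | 2
  R[3]: 1 | 1 | 2 | 2 | 2 | 2 | 2 | 2 | 3 | 3
  R[4]: 1 | 1 | 2 | 2 | 2 | 3 | 3 | 3 | 4 | 4
  R[5]: 1 | 1 | 2 | 2 | 2 | 3 | 4 | 4 | 5 | 5
  R[6]: 1 | 2 | 3 | 3 | 3 | 4 | 5 | 5 | 6 | 6
  R[7]: 1 | 2 | 3 | 4 | 4 | 5 | 6 | 6 | 7 | 7
  R[8]: 1 | 2 | 3 | 4 | 4 | 5 | 6 | 7 | 8 | 8
  R[9]: 1 | 2 | 3 | 4 | 4 | 5 | 6 | 7 | 8 | 9
  R[10]: 1 | 2 | 3 | 4 | 5 | 6 | 7 | 8 | 9 | 10

reading off 1-entries of Δ²R: w = (3, 9, 1, 6, 7, 2, 4, 8, 10, 5).

|D(w)|=17, |Ess(w)|=5:

[(2, 2, 0), (2, 8, 1), (5, 2, 1), (5, 5, 2), (9, 5, 4)]


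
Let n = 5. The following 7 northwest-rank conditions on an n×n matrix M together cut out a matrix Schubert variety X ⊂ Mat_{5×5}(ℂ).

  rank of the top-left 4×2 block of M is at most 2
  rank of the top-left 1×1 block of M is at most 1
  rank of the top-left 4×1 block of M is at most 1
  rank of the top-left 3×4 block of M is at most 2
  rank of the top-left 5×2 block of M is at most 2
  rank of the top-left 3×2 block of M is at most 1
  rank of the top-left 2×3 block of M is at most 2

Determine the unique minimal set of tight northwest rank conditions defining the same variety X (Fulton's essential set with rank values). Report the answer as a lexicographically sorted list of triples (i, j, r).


Propagating the 7 rank bounds to every northwest block:

  1 | 1 | 1 | 1 | 1
  1 | 1 | 2 | 2 | 2
  1 | 1 | 2 | 2 | 3
  1 | 2 | 3 | 3 | 4
  1 | 2 | 3 | 4 | 5

reading off 1-entries of Δ²R: w = (1, 3, 5, 2, 4).

|D(w)|=3, |Ess(w)|=2:

[(3, 2, 1), (3, 4, 2)]


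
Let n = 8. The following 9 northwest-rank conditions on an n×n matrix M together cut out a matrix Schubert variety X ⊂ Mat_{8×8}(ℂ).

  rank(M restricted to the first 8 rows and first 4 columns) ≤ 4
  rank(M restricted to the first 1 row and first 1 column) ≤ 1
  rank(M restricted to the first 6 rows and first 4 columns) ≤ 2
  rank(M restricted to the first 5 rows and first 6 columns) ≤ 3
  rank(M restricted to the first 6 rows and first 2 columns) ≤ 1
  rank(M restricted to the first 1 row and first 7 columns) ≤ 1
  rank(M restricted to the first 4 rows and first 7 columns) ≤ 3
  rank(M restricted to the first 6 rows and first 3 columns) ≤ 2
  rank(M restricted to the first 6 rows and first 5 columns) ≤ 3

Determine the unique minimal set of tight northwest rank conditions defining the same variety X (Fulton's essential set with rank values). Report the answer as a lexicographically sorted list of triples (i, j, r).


Computing R[i][j] = min implied NW-rank bound (n=8, 9 conditions):

  R[1]: 1 | 1 | 1 | 1 | 1 | 1 | 1 | 1
  R[2]: 1 | 1 | 2 | 2 | 2 | 2 | 2 | 2
  R[3]: 1 | 1 | 2 | 2 | 3 | 3 | 3 | 3
  R[4]: 1 | 1 | 2 | 2 | 3 | 3 | 3 | 4
  R[5]: 1 | 1 | 2 | 2 | 3 | 3 | 4 | 5
  R[6]: 1 | 1 | 2 | 2 | 3 | 4 | 5 | 6
  R[7]: 1 | 2 | 3 | 3 | 4 | 5 | 6 | 7
  R[8]: 1 | 2 | 3 | 4 | 5 | 6 | 7 | 8

giving w = (1, 3, 5, 8, 7, 6, 2, 4) via Δ²R.

Fulton essential set (4 of the 12 Rothe cells):

[(4, 7, 3), (5, 6, 3), (6, 2, 1), (6, 4, 2)]


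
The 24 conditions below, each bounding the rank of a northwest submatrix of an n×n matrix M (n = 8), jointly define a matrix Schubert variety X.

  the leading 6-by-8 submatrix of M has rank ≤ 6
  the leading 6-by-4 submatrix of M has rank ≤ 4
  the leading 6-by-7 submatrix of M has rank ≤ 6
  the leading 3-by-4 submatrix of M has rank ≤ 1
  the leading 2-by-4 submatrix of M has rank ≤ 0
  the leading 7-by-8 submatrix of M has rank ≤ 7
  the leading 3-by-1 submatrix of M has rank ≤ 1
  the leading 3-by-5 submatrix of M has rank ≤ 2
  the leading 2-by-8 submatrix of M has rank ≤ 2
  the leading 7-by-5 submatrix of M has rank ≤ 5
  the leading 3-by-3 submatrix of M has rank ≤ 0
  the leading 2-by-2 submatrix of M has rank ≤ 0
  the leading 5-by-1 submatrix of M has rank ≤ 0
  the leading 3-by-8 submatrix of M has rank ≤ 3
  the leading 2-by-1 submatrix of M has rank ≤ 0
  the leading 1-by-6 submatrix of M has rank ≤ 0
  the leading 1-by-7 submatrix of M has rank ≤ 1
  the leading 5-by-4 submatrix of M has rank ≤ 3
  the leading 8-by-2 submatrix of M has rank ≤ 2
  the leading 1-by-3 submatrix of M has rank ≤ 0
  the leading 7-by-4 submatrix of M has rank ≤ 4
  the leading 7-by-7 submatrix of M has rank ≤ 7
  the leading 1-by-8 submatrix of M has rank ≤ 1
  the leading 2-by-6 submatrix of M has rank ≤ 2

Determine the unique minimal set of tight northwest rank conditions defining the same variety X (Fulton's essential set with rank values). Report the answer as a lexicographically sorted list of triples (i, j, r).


Computing R[i][j] = min implied NW-rank bound (n=8, 24 conditions):

  R[1]: 0 | 0 | 0 | 0 | 0 | 0 | 1 | 1
  R[2]: 0 | 0 | 0 | 0 | 1 | 1 | 2 | 2
  R[3]: 0 | 0 | 0 | 1 | 2 | 2 | 3 | 3
  R[4]: 0 | 1 | 1 | 2 | 3 | 3 | 4 | 4
  R[5]: 0 | 1 | 2 | 3 | 4 | 4 | 5 | 5
  R[6]: 1 | 2 | 3 | 4 | 5 | 5 | 6 | 6
  R[7]: 1 | 2 | 3 | 4 | 5 | 6 | 7 | 7
  R[8]: 1 | 2 | 3 | 4 | 5 | 6 | 7 | 8

giving w = (7, 5, 4, 2, 3, 1, 6, 8) via Δ²R.

Fulton essential set (4 of the 15 Rothe cells):

[(1, 6, 0), (2, 4, 0), (3, 3, 0), (5, 1, 0)]


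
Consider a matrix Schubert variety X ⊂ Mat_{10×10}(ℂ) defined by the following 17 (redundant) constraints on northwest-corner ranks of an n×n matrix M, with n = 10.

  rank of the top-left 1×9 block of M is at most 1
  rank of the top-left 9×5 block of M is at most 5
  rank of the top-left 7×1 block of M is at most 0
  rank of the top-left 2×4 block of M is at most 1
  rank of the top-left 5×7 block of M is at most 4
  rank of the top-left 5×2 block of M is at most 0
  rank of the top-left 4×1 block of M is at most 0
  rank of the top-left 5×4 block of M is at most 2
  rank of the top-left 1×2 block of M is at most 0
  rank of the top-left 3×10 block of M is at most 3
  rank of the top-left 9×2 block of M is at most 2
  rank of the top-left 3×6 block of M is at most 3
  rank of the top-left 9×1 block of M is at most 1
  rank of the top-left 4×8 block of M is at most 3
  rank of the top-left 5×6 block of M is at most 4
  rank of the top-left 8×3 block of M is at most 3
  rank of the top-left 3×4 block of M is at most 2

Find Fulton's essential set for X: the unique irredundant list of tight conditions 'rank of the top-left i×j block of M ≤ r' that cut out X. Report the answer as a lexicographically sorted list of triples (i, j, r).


The tightest implied rank at each (i,j), from the 17 conditions:

  i=1: 0 0 1 1 1 1 1 1 1 1
  i=2: 0 0 1 1 2 2 2 2 2 2
  i=3: 0 0 1 2 3 3 3 3 3 3
  i=4: 0 0 1 2 3 3 3 3 4 4
  i=5: 0 0 1 2 3 4 4 4 5 5
  i=6: 0 1 2 3 4 5 5 5 6 6
  i=7: 0 1 2 3 4 5 6 6 7 7
  i=8: 1 2 3 4 5 6 7 7 8 8
  i=9: 1 2 3 4 5 6 7 8 9 9
  i=10: 1 2 3 4 5 6 7 8 9 10

hence w(1..10) = (3, 5, 4, 9, 6, 2, 7, 1, 8, 10).

ℓ(w)=16; the 4 essential cells (i,j,r):

[(2, 4, 1), (4, 8, 3), (5, 2, 0), (7, 1, 0)]


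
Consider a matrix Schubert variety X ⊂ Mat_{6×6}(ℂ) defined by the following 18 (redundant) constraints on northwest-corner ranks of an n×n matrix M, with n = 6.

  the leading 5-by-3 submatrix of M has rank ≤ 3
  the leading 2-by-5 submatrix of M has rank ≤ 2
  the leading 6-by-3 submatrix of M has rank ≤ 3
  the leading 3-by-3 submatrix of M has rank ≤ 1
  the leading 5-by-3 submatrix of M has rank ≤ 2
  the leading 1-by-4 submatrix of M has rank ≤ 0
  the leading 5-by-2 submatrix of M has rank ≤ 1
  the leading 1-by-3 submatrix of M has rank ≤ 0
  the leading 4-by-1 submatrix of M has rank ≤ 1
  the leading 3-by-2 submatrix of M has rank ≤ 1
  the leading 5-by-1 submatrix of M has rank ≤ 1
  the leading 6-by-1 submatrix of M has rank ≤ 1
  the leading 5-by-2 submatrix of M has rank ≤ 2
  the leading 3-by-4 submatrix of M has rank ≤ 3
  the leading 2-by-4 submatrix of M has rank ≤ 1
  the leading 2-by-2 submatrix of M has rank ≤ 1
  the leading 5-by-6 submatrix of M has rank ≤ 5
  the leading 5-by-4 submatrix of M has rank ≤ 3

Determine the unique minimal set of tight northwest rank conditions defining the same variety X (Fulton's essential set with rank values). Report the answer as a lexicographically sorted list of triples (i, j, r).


The tightest implied rank at each (i,j), from the 18 conditions:

  0  0  0  0  1  1
  1  1  1  1  2  2
  1  1  1  2  3  3
  1  1  2  3  4  4
  1  1  2  3  4  5
  1  2  3  4  5  6

reading off 1-entries of Δ²R: w = (5, 1, 4, 3, 6, 2).

|D(w)|=8, |Ess(w)|=3:

[(1, 4, 0), (3, 3, 1), (5, 2, 1)]


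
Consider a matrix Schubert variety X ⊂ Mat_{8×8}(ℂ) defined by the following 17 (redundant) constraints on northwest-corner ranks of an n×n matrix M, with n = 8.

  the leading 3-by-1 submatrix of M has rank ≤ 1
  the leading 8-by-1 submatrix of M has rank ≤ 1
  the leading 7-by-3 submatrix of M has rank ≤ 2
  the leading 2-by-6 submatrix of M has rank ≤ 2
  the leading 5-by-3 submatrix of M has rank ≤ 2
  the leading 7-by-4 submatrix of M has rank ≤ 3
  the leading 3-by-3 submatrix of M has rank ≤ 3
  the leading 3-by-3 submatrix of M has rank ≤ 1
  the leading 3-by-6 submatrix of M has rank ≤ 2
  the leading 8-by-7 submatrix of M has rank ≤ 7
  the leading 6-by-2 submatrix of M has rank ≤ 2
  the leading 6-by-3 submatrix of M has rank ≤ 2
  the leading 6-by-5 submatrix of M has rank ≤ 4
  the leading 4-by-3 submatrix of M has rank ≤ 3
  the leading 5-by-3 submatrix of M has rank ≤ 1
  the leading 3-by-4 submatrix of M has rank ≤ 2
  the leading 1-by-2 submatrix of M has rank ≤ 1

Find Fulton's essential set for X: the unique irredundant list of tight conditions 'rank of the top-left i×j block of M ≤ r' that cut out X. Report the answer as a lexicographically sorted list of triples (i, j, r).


Recovering R(i,j) via the rank-extension bound from the 17 conditions:

  R[1]: 1, 1, 1, 1, 1, 1, 1, 1
  R[2]: 1, 1, 1, 2, 2, 2, 2, 2
  R[3]: 1, 1, 1, 2, 2, 2, 3, 3
  R[4]: 1, 1, 1, 2, 3, 3, 4, 4
  R[5]: 1, 1, 1, 2, 3, 4, 5, 5
  R[6]: 1, 2, 2, 3, 4, 5, 6, 6
  R[7]: 1, 2, 2, 3, 4, 5, 6, 7
  R[8]: 1, 2, 3, 4, 5, 6, 7, 8

second differences of R give the permutation w = (1, 4, 7, 5, 6, 2, 8, 3).

ℓ(w)=11; the 3 essential cells (i,j,r):

[(3, 6, 2), (5, 3, 1), (7, 3, 2)]


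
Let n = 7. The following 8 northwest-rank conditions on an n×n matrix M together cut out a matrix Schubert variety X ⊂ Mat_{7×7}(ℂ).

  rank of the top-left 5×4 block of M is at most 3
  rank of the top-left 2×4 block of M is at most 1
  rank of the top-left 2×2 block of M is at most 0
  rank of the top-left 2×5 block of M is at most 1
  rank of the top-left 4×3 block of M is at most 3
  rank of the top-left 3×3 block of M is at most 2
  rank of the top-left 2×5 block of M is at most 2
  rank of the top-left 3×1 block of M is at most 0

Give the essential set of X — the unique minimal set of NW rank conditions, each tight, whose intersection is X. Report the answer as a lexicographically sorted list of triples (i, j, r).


Recovering R(i,j) via the rank-extension bound from the 8 conditions:

  R[1]: 0, 0, 1, 1, 1, 1, 1
  R[2]: 0, 0, 1, 1, 1, 2, 2
  R[3]: 0, 1, 2, 2, 2, 3, 3
  R[4]: 1, 2, 3, 3, 3, 4, 4
  R[5]: 1, 2, 3, 3, 4, 5, 5
  R[6]: 1, 2, 3, 4, 5, 6, 6
  R[7]: 1, 2, 3, 4, 5, 6, 7

reading off 1-entries of Δ²R: w = (3, 6, 2, 1, 5, 4, 7).

|D(w)|=8, |Ess(w)|=4:

[(2, 2, 0), (2, 5, 1), (3, 1, 0), (5, 4, 3)]


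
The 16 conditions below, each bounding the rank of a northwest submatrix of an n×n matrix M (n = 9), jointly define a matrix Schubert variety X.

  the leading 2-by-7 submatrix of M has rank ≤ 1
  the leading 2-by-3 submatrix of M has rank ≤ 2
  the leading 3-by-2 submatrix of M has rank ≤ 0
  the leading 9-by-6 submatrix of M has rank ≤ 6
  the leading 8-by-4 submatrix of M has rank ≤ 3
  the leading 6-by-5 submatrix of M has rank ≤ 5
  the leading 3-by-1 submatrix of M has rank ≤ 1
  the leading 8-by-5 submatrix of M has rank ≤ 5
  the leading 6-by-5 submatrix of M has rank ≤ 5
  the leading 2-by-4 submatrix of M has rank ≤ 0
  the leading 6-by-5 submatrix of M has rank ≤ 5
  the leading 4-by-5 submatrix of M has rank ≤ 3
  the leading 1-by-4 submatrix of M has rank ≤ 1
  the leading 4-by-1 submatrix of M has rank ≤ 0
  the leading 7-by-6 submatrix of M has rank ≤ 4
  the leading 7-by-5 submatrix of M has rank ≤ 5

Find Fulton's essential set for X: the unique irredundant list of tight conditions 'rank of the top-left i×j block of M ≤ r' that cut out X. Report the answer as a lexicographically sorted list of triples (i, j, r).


Computing R[i][j] = min implied NW-rank bound (n=9, 16 conditions):

  i=1: 0 0 0 0 1 1 1 1 1
  i=2: 0 0 0 0 1 1 1 2 2
  i=3: 0 0 1 1 2 2 2 3 3
  i=4: 0 1 2 2 3 3 3 4 4
  i=5: 1 2 3 3 4 4 4 5 5
  i=6: 1 2 3 3 4 4 5 6 6
  i=7: 1 2 3 3 4 4 5 6 7
  i=8: 1 2 3 3 4 5 6 7 8
  i=9: 1 2 3 4 5 6 7 8 9

the unique w with this rank table is (5, 8, 3, 2, 1, 7, 9, 6, 4).

Rothe diagram D(w) (18 cells), 6 SE-corners (essential conditions):

[(2, 4, 0), (2, 7, 1), (3, 2, 0), (4, 1, 0), (7, 6, 4), (8, 4, 3)]


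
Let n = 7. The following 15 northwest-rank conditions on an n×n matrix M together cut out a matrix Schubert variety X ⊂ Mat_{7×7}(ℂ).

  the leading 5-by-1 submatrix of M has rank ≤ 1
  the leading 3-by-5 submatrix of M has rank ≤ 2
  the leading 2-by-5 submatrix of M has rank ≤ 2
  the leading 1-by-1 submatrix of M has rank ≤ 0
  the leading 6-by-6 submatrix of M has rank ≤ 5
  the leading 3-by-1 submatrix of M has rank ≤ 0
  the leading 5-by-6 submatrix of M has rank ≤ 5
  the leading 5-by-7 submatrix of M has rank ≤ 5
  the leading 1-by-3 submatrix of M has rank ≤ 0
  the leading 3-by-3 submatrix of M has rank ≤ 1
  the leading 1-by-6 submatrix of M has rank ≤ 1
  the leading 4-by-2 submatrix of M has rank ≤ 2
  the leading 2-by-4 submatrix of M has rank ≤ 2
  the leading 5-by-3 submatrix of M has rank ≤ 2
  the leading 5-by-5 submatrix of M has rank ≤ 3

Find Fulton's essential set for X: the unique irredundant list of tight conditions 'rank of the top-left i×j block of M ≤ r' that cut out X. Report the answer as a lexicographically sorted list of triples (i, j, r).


The tightest implied rank at each (i,j), from the 15 conditions:

  0  0  0  1  1  1  1
  0  1  1  2  2  2  2
  0  1  1  2  2  3  3
  1  2  2  3  3  4  4
  1  2  2  3  3  4  5
  1  2  3  4  4  5  6
  1  2  3  4  5  6  7

reading off 1-entries of Δ²R: w = (4, 2, 6, 1, 7, 3, 5).

6 SE-corners of the 9-cell Rothe diagram give Ess(w):

[(1, 3, 0), (3, 1, 0), (3, 3, 1), (3, 5, 2), (5, 3, 2), (5, 5, 3)]


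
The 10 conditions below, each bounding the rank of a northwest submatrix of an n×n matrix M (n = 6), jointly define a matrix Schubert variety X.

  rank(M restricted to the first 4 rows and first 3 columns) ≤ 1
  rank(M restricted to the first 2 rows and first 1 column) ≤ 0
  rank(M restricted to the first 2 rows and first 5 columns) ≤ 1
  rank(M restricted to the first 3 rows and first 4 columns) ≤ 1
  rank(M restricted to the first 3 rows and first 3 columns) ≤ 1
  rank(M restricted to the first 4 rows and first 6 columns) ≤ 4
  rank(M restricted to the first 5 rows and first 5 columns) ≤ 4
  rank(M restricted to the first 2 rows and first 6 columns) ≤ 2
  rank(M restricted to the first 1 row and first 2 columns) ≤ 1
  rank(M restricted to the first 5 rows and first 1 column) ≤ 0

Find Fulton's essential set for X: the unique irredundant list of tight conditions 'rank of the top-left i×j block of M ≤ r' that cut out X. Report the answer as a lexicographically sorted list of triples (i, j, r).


Reconstructing r_w from the 10 given conditions:

  R[1]: 0  1  1  1  1  1
  R[2]: 0  1  1  1  1  2
  R[3]: 0  1  1  1  2  3
  R[4]: 0  1  1  2  3  4
  R[5]: 0  1  2  3  4  5
  R[6]: 1  2  3  4  5  6

hence w(1..6) = (2, 6, 5, 4, 3, 1).

Fulton essential set (4 of the 11 Rothe cells):

[(2, 5, 1), (3, 4, 1), (4, 3, 1), (5, 1, 0)]


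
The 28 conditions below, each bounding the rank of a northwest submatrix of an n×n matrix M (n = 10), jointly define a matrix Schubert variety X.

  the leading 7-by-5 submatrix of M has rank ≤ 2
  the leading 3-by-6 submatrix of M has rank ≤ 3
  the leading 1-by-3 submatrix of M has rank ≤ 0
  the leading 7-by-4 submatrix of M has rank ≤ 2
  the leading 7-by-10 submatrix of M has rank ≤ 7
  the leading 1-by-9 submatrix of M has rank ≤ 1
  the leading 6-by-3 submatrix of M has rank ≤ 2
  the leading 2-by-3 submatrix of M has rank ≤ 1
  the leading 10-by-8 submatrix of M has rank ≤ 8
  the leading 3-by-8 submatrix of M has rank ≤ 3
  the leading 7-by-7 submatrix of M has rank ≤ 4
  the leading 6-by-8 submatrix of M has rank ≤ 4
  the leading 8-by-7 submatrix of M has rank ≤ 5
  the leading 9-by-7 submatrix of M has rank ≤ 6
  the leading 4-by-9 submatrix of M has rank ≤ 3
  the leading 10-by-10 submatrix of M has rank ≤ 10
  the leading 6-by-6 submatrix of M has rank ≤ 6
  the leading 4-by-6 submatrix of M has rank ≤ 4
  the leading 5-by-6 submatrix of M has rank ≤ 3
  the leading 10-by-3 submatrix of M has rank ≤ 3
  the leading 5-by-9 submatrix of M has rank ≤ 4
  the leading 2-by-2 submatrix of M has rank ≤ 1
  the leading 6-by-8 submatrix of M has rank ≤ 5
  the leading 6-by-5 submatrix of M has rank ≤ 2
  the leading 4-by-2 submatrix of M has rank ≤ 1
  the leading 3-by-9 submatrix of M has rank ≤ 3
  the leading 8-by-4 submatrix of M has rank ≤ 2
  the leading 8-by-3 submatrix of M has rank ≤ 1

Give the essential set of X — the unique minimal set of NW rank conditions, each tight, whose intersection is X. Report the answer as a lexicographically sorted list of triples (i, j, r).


Recovering R(i,j) via the rank-extension bound from the 28 conditions:

  row 1: 0 0 0 1 1 1 1 1 1 1
  row 2: 1 1 1 2 2 2 2 2 2 2
  row 3: 1 1 1 2 2 3 3 3 3 3
  row 4: 1 1 1 2 2 3 3 3 3 4
  row 5: 1 1 1 2 2 3 4 4 4 5
  row 6: 1 1 1 2 2 3 4 4 5 6
  row 7: 1 1 1 2 2 3 4 5 6 7
  row 8: 1 1 1 2 3 4 5 6 7 8
  row 9: 1 2 2 3 4 5 6 7 8 9
  row 10: 1 2 3 4 5 6 7 8 9 10

second differences of R give the permutation w = (4, 1, 6, 10, 7, 9, 8, 5, 2, 3).

Fulton essential set (5 of the 24 Rothe cells):

[(1, 3, 0), (4, 9, 3), (6, 8, 4), (7, 5, 2), (8, 3, 1)]


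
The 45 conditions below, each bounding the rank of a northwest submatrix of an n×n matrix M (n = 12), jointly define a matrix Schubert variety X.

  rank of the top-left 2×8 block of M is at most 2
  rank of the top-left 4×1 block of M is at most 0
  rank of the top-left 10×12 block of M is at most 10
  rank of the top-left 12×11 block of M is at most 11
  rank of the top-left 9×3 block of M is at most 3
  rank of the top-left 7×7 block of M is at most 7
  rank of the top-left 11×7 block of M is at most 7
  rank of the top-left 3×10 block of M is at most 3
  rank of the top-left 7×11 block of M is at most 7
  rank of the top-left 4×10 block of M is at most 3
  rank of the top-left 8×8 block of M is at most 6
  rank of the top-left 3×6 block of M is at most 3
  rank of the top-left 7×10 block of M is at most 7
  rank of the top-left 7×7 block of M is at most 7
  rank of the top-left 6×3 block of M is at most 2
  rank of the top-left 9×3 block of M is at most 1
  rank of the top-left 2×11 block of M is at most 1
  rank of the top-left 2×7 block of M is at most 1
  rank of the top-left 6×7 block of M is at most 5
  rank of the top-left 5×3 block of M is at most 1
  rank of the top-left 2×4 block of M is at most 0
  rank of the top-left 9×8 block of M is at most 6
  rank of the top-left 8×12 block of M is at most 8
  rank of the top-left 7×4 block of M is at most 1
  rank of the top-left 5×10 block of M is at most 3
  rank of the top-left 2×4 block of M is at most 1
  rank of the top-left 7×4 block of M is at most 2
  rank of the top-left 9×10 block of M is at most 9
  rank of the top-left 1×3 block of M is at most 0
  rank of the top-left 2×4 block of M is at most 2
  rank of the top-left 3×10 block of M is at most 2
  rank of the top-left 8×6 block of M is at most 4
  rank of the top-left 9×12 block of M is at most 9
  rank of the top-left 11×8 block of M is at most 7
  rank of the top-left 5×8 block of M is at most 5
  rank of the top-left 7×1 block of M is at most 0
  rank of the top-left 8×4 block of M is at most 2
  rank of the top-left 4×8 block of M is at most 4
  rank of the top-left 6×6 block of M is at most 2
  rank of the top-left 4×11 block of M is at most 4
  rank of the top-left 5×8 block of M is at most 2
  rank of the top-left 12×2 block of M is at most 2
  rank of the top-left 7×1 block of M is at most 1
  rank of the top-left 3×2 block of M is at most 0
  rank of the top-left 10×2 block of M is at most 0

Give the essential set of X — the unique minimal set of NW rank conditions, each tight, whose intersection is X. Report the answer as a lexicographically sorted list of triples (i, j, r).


Recovering R(i,j) via the rank-extension bound from the 45 conditions:

  R[1]: 0 0 0 0 1 1 1 1 1 1 1 1
  R[2]: 0 0 0 0 1 1 1 1 1 1 1 2
  R[3]: 0 0 1 1 2 2 2 2 2 2 2 3
  R[4]: 0 0 1 1 2 2 2 2 3 3 3 4
  R[5]: 0 0 1 1 2 2 2 2 3 3 4 5
  R[6]: 0 0 1 1 2 2 3 3 4 4 5 6
  R[7]: 0 0 1 1 2 3 4 4 5 5 6 7
  R[8]: 0 0 1 2 3 4 5 5 6 6 7 8
  R[9]: 0 0 1 2 3 4 5 6 7 7 8 9
  R[10]: 0 0 1 2 3 4 5 6 7 8 9 10
  R[11]: 1 1 2 3 4 5 6 7 8 9 10 11
  R[12]: 1 2 3 4 5 6 7 8 9 10 11 12

so w = (5, 12, 3, 9, 11, 7, 6, 4, 8, 10, 1, 2).

ℓ(w)=42; the 7 essential cells (i,j,r):

[(2, 4, 0), (2, 11, 1), (5, 8, 2), (5, 10, 3), (6, 6, 2), (7, 4, 1), (10, 2, 0)]


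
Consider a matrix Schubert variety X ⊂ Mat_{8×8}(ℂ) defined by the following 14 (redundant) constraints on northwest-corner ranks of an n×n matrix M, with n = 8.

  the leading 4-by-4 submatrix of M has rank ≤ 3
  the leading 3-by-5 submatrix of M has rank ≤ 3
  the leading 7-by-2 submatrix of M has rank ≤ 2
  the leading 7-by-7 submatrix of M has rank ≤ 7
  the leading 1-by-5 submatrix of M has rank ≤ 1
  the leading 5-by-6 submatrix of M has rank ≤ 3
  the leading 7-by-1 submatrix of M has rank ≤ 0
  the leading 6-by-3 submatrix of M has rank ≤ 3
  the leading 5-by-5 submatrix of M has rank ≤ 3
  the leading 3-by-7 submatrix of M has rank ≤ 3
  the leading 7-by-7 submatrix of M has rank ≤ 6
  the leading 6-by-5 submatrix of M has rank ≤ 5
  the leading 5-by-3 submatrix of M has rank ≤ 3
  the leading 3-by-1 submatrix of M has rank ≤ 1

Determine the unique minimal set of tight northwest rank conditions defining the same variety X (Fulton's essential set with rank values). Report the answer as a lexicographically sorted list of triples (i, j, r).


Propagating the 14 rank bounds to every northwest block:

  row 1: 0 1 1 1 1 1 1 1
  row 2: 0 1 2 2 2 2 2 2
  row 3: 0 1 2 3 3 3 3 3
  row 4: 0 1 2 3 3 3 4 4
  row 5: 0 1 2 3 3 3 4 5
  row 6: 0 1 2 3 4 4 5 6
  row 7: 0 1 2 3 4 5 6 7
  row 8: 1 2 3 4 5 6 7 8

so w = (2, 3, 4, 7, 8, 5, 6, 1).

ℓ(w)=11; the 2 essential cells (i,j,r):

[(5, 6, 3), (7, 1, 0)]


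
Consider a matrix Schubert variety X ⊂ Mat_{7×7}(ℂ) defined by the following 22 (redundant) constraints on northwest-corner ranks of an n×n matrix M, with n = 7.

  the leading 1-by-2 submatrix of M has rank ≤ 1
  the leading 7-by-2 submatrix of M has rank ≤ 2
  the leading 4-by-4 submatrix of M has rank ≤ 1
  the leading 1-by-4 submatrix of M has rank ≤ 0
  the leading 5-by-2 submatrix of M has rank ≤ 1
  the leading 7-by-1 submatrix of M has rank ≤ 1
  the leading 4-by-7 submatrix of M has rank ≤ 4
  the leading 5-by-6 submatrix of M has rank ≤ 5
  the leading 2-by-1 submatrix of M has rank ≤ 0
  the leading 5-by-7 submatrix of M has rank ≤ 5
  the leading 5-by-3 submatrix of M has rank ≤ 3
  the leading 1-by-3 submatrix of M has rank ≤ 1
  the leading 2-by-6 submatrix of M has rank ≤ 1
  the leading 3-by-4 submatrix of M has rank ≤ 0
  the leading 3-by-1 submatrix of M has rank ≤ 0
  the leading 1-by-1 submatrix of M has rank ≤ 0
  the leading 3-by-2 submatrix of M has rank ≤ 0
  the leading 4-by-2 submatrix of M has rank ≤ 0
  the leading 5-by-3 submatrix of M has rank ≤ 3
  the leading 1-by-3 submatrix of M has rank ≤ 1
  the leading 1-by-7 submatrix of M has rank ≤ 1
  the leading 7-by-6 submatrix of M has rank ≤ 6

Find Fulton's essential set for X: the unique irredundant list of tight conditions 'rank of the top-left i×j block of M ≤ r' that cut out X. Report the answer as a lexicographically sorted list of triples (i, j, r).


Reconstructing r_w from the 22 given conditions:

  0  0  0  0  1  1  1
  0  0  0  0  1  1  2
  0  0  0  0  1  2  3
  0  0  1  1  2  3  4
  1  1  2  2  3  4  5
  1  2  3  3  4  5  6
  1  2  3  4  5  6  7

hence w(1..7) = (5, 7, 6, 3, 1, 2, 4).

D(w) has 15 cells with 3 SE-corners; essential set:

[(2, 6, 1), (3, 4, 0), (4, 2, 0)]


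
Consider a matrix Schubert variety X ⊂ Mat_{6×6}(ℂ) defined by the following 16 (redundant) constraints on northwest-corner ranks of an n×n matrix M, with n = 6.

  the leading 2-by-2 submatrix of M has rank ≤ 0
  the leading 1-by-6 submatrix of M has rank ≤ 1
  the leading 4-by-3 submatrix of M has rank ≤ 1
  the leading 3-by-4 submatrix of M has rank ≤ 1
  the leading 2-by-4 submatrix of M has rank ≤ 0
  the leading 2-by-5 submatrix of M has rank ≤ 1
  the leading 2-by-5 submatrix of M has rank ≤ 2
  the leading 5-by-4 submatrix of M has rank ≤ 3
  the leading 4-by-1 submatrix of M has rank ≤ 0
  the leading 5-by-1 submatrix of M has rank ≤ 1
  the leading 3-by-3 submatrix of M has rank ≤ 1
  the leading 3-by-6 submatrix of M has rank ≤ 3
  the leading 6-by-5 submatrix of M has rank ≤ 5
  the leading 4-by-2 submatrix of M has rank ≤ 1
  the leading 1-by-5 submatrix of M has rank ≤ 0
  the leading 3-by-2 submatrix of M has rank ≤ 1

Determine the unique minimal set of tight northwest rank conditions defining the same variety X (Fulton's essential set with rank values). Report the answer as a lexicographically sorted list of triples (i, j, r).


Rank table r_w(6×6) implied by the 16 constraints:

  i=1: 0  0  0  0  0  1
  i=2: 0  0  0  0  1  2
  i=3: 0  1  1  1  2  3
  i=4: 0  1  1  2  3  4
  i=5: 1  2  2  3  4  5
  i=6: 1  2  3  4  5  6

hence w(1..6) = (6, 5, 2, 4, 1, 3).

D(w) has 12 cells with 4 SE-corners; essential set:

[(1, 5, 0), (2, 4, 0), (4, 1, 0), (4, 3, 1)]


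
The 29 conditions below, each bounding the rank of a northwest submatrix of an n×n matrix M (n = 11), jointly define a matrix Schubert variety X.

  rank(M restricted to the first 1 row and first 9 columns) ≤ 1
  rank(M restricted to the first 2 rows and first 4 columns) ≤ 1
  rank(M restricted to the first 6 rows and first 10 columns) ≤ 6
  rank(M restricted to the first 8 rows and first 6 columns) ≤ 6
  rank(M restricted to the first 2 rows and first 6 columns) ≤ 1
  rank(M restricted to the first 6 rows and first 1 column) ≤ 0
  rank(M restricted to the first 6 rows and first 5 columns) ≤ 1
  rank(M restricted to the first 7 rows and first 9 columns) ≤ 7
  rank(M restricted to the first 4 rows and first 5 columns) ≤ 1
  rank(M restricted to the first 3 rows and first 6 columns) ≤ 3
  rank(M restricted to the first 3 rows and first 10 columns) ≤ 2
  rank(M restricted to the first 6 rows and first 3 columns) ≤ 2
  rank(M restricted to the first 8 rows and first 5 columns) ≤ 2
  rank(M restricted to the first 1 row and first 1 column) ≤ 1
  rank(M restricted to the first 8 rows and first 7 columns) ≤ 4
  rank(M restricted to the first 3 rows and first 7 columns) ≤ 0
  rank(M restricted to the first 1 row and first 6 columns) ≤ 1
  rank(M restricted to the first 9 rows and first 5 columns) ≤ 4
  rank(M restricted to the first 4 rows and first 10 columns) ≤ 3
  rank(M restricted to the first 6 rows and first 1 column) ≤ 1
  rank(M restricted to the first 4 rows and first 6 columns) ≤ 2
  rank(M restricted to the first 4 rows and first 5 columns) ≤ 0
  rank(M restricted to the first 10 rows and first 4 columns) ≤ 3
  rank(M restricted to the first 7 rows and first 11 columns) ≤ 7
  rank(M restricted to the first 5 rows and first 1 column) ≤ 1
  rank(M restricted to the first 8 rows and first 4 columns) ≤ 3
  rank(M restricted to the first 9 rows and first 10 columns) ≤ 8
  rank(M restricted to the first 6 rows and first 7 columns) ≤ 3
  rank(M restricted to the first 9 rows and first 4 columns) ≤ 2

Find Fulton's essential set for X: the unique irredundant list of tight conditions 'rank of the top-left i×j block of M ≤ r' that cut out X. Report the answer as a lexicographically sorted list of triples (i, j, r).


Rank table r_w(11×11) implied by the 29 constraints:

  row 1: 0, 0, 0, 0, 0, 0, 0, 1, 1, 1, 1
  row 2: 0, 0, 0, 0, 0, 0, 0, 1, 2, 2, 2
  row 3: 0, 0, 0, 0, 0, 0, 0, 1, 2, 2, 3
  row 4: 0, 0, 0, 0, 0, 1, 1, 2, 3, 3, 4
  row 5: 0, 1, 1, 1, 1, 2, 2, 3, 4, 4, 5
  row 6: 0, 1, 1, 1, 1, 2, 3, 4, 5, 5, 6
  row 7: 1, 2, 2, 2, 2, 3, 4, 5, 6, 6, 7
  row 8: 1, 2, 2, 2, 2, 3, 4, 5, 6, 7, 8
  row 9: 1, 2, 2, 2, 3, 4, 5, 6, 7, 8, 9
  row 10: 1, 2, 3, 3, 4, 5, 6, 7, 8, 9, 10
  row 11: 1, 2, 3, 4, 5, 6, 7, 8, 9, 10, 11

giving w = (8, 9, 11, 6, 2, 7, 1, 10, 5, 3, 4) via Δ²R.

Fulton essential set (7 of the 37 Rothe cells):

[(3, 7, 0), (3, 10, 2), (4, 5, 0), (6, 1, 0), (6, 5, 1), (8, 5, 2), (9, 4, 2)]


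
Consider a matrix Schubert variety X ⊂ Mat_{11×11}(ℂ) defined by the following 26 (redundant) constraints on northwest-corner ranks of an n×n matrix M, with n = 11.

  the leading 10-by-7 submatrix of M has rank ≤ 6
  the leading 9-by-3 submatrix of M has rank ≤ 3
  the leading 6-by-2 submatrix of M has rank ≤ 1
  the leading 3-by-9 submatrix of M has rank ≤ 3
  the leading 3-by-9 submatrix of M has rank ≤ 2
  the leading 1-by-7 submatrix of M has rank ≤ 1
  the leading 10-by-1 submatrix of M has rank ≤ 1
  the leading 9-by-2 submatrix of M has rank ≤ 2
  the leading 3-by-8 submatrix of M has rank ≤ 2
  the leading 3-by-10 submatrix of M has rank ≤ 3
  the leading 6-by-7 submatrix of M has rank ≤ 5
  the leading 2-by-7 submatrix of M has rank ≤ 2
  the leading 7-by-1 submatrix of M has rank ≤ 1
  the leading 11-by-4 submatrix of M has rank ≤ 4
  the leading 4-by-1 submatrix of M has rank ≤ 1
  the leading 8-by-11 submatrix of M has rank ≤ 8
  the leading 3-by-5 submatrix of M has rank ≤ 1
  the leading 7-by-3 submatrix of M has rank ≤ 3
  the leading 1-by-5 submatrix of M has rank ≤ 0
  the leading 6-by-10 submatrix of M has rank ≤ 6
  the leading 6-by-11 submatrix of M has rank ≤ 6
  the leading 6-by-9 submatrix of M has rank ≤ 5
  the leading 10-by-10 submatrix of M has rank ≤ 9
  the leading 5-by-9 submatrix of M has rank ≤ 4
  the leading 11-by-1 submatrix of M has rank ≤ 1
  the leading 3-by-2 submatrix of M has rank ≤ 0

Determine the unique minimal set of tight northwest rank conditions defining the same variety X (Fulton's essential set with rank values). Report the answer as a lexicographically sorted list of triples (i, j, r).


Computing R[i][j] = min implied NW-rank bound (n=11, 26 conditions):

  row 1: 0 | 0 | 0 | 0 | 0 | 1 | 1 | 1 | 1 | 1 | 1
  row 2: 0 | 0 | 1 | 1 | 1 | 2 | 2 | 2 | 2 | 2 | 2
  row 3: 0 | 0 | 1 | 1 | 1 | 2 | 2 | 2 | 2 | 3 | 3
  row 4: 1 | 1 | 2 | 2 | 2 | 3 | 3 | 3 | 3 | 4 | 4
  row 5: 1 | 1 | 2 | 3 | 3 | 4 | 4 | 4 | 4 | 5 | 5
  row 6: 1 | 1 | 2 | 3 | 4 | 5 | 5 | 5 | 5 | 6 | 6
  row 7: 1 | 2 | 3 | 4 | 5 | 6 | 6 | 6 | 6 | 7 | 7
  row 8: 1 | 2 | 3 | 4 | 5 | 6 | 6 | 7 | 7 | 8 | 8
  row 9: 1 | 2 | 3 | 4 | 5 | 6 | 6 | 7 | 8 | 9 | 9
  row 10: 1 | 2 | 3 | 4 | 5 | 6 | 6 | 7 | 8 | 9 | 10
  row 11: 1 | 2 | 3 | 4 | 5 | 6 | 7 | 8 | 9 | 10 | 11

the unique w with this rank table is (6, 3, 10, 1, 4, 5, 2, 8, 9, 11, 7).

Rothe diagram D(w) (19 cells), 6 SE-corners (essential conditions):

[(1, 5, 0), (3, 2, 0), (3, 5, 1), (3, 9, 2), (6, 2, 1), (10, 7, 6)]


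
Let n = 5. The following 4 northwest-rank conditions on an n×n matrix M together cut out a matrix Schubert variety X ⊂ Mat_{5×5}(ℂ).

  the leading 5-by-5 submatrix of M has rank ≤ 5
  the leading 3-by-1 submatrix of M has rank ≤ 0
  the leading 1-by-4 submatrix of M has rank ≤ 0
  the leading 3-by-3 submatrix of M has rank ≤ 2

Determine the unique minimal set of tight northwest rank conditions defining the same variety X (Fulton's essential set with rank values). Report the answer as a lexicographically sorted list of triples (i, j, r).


Computing R[i][j] = min implied NW-rank bound (n=5, 4 conditions):

  0  0  0  0  1
  0  1  1  1  2
  0  1  2  2  3
  1  2  3  3  4
  1  2  3  4  5

reading off 1-entries of Δ²R: w = (5, 2, 3, 1, 4).

ℓ(w)=6; the 2 essential cells (i,j,r):

[(1, 4, 0), (3, 1, 0)]


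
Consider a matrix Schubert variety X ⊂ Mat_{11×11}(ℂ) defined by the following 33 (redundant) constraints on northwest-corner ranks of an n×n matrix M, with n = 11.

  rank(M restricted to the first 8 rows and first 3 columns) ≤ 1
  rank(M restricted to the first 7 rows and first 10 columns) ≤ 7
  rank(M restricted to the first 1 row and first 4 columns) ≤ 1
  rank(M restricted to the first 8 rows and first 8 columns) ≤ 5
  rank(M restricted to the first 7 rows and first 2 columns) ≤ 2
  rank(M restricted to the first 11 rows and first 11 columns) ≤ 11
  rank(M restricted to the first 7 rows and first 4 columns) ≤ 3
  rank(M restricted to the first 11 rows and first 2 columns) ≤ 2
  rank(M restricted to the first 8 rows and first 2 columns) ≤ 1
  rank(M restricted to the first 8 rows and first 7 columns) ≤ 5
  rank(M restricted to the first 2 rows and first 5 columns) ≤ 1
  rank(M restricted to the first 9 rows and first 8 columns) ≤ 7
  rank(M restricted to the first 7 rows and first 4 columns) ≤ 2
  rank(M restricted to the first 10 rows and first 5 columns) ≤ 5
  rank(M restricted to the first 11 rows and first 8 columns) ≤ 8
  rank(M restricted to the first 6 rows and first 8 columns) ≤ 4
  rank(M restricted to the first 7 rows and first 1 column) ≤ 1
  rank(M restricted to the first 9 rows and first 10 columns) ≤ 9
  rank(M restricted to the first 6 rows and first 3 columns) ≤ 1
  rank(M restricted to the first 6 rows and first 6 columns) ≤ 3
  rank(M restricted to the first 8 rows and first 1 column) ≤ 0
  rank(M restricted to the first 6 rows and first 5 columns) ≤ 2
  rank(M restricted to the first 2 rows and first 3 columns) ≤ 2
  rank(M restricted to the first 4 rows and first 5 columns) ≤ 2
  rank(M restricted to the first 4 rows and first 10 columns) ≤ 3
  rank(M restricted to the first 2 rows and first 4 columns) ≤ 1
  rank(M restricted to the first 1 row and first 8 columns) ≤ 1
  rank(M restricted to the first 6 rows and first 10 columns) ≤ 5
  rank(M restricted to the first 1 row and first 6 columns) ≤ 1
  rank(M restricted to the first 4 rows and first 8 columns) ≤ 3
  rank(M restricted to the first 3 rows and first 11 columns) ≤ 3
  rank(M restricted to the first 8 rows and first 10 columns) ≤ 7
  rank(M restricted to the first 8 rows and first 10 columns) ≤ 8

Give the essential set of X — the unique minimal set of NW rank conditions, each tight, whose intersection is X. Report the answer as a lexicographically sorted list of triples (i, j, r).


Rank table r_w(11×11) implied by the 33 constraints:

  0, 1, 1, 1, 1, 1, 1, 1, 1, 1, 1
  0, 1, 1, 1, 1, 2, 2, 2, 2, 2, 2
  0, 1, 1, 2, 2, 3, 3, 3, 3, 3, 3
  0, 1, 1, 2, 2, 3, 3, 3, 3, 3, 4
  0, 1, 1, 2, 2, 3, 4, 4, 4, 4, 5
  0, 1, 1, 2, 2, 3, 4, 4, 5, 5, 6
  0, 1, 1, 2, 3, 4, 5, 5, 6, 6, 7
  0, 1, 1, 2, 3, 4, 5, 5, 6, 7, 8
  1, 2, 2, 3, 4, 5, 6, 6, 7, 8, 9
  1, 2, 3, 4, 5, 6, 7, 7, 8, 9, 10
  1, 2, 3, 4, 5, 6, 7, 8, 9, 10, 11

second differences of R give the permutation w = (2, 6, 4, 11, 7, 9, 5, 10, 1, 3, 8).

7 SE-corners of the 26-cell Rothe diagram give Ess(w):

[(2, 5, 1), (4, 10, 3), (6, 5, 2), (6, 8, 4), (8, 1, 0), (8, 3, 1), (8, 8, 5)]


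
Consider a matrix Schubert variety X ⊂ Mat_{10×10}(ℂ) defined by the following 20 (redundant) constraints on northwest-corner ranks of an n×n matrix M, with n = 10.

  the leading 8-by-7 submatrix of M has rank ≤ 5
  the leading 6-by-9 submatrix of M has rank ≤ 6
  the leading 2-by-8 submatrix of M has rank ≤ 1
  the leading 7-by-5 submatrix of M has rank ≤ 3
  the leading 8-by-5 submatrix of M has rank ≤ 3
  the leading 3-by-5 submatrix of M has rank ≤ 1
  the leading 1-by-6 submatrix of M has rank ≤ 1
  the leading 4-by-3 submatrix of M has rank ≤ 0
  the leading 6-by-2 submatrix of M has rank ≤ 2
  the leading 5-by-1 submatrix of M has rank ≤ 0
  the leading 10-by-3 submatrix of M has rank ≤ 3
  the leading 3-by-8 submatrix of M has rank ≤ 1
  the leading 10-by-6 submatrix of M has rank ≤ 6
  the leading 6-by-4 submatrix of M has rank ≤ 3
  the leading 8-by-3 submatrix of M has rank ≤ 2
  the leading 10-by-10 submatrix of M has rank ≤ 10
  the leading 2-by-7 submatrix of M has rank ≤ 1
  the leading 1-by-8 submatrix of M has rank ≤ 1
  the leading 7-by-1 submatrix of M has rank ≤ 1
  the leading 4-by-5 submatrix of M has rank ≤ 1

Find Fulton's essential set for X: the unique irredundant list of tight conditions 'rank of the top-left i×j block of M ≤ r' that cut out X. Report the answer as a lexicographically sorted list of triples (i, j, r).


Recovering R(i,j) via the rank-extension bound from the 20 conditions:

  R[1]: 0 0 0 1 1 1 1 1 1 1
  R[2]: 0 0 0 1 1 1 1 1 2 2
  R[3]: 0 0 0 1 1 1 1 1 2 3
  R[4]: 0 0 0 1 1 2 2 2 3 4
  R[5]: 0 1 1 2 2 3 3 3 4 5
  R[6]: 1 2 2 3 3 4 4 4 5 6
  R[7]: 1 2 2 3 3 4 5 5 6 7
  R[8]: 1 2 2 3 3 4 5 6 7 8
  R[9]: 1 2 3 4 4 5 6 7 8 9
  R[10]: 1 2 3 4 5 6 7 8 9 10

giving w = (4, 9, 10, 6, 2, 1, 7, 8, 3, 5) via Δ²R.

|D(w)|=26, |Ess(w)|=6:

[(3, 8, 1), (4, 3, 0), (4, 5, 1), (5, 1, 0), (8, 3, 2), (8, 5, 3)]


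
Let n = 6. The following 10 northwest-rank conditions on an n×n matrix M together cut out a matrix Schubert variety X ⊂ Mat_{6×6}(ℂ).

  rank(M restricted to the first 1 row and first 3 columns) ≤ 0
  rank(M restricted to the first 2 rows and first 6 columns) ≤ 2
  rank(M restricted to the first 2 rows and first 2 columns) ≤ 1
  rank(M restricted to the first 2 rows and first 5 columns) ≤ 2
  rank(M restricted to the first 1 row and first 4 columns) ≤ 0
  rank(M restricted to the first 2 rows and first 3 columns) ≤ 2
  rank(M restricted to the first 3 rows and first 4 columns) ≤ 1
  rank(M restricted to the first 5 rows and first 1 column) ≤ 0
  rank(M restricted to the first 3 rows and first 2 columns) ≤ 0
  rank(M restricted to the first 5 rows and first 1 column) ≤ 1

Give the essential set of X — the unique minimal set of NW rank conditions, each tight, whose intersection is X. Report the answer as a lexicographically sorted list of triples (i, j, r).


Rank table r_w(6×6) implied by the 10 constraints:

  0 | 0 | 0 | 0 | 1 | 1
  0 | 0 | 1 | 1 | 2 | 2
  0 | 0 | 1 | 1 | 2 | 3
  0 | 1 | 2 | 2 | 3 | 4
  0 | 1 | 2 | 3 | 4 | 5
  1 | 2 | 3 | 4 | 5 | 6

giving w = (5, 3, 6, 2, 4, 1) via Δ²R.

|D(w)|=11, |Ess(w)|=4:

[(1, 4, 0), (3, 2, 0), (3, 4, 1), (5, 1, 0)]
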